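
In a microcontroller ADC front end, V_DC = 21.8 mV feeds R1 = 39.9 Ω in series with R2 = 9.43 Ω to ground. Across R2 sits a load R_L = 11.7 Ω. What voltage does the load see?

V_out ≈ 2.52 mV

The load sits in parallel with R2, giving an effective lower resistance R2' = R2·R_L/(R2+R_L) = 5.222 Ω.
Now apply the divider: V_out = 21.8 × 0.1157 = 2.523 mV.
(Unloaded it would be 4.17 mV; the load pulls it down.)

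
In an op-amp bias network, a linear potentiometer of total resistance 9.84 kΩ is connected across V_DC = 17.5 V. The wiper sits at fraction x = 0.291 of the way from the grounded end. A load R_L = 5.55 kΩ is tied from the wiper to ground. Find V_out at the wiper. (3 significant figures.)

The pot divides into 6.977 kΩ above the wiper and 2.863 kΩ below.
(x·R_p) ‖ R_L = 1.889 kΩ.
Then V_out = V_DC · 1.889/(6.977 + 1.889) = 3.729 V.
(Unloaded: V_out = x·V_DC = 5.09 V.)

V_out ≈ 3.73 V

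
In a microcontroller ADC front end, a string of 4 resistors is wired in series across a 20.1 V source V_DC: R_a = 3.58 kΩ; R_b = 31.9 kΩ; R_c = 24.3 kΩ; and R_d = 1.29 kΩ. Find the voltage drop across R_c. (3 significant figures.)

Series total: ΣR = 3.58 + 31.9 + 24.3 + 1.29 = 61.07 kΩ.
Voltage divider: V = V_DC · (24.30 / 61.07) = 20.1 × 0.3979 = 7.998 V.

V ≈ 8.00 V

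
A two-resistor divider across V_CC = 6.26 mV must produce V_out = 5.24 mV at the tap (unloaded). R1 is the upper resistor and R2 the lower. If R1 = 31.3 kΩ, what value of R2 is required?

R2 ≈ 161 kΩ

The divider ratio is R2/(R1+R2) = 5.24/6.26 = 0.8371.
R2 = R1 · 0.8371/(1 − 0.8371) = 160.8 kΩ.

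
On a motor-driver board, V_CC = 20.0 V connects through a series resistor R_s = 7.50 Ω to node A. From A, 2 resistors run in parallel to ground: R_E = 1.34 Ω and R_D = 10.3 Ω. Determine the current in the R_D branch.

I ≈ 0.265 A

Parallel bank: R_p = 1/(1/1.34 + 1/10.3) = 1.186 Ω.
Node voltage V_A = V_CC · R_p/(R_s + R_p) = 20.0 × 0.1365 = 2.730 V.
I(R_D) = V_A / R_D = 2.730/10.3 = 0.2651 A.
(Check via current divider: I_total = 2.303 A; share G_k/ΣG = 0.1151 → same result.)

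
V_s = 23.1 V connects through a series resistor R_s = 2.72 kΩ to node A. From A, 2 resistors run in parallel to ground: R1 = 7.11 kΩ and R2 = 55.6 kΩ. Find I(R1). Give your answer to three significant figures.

I ≈ 2.27 mA

Combine the parallel branches: R_p = (1/7.11 + 1/55.6)⁻¹ = 6.304 kΩ.
V_A = 23.1 × 6.304/9.024 = 16.14 V.
Branch current I = V_A/R1 = 16.14/7.11 = 2.270 mA.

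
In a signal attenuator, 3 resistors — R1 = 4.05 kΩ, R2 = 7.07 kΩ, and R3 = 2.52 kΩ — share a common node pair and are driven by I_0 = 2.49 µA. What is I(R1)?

Total conductance ΣG = 1/4.05 + 1/7.07 + 1/2.52 = 0.7852 (units of 1/kΩ).
R1 takes the fraction G_k/ΣG = 0.2469/0.7852 = 0.3145, so I = 2.49 × 0.3145 = 0.7830 µA.

I ≈ 0.783 µA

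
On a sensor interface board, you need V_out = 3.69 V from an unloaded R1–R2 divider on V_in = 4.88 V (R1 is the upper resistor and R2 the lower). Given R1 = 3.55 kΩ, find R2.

The divider ratio is R2/(R1+R2) = 3.69/4.88 = 0.7561.
So R2 = R1 · V_out/(V_in − V_out) = 3.55 × 3.69/(4.88 − 3.69) = 3.55 × 3.101 = 11.01 kΩ.

R2 ≈ 11.0 kΩ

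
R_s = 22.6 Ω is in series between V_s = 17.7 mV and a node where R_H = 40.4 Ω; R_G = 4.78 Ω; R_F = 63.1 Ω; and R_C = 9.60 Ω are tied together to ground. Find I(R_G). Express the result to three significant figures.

Combine the parallel branches: R_p = (1/40.4 + 1/4.78 + 1/63.1 + 1/9.60)⁻¹ = 2.825 Ω.
Node voltage V_A = V_s · R_p/(R_s + R_p) = 17.7 × 0.1111 = 1.967 mV.
Branch current I = V_A/R_G = 1.967/4.78 = 0.4114 mA.
(Equivalently: I_total = 0.6962 mA, then current-divider fraction G_k/ΣG = 0.5910.)

I ≈ 0.411 mA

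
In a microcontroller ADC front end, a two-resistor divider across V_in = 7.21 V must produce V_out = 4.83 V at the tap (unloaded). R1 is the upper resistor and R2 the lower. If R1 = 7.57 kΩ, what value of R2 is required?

V_out/V_in = R2/(R1+R2) = 0.6699.
So R2 = R1 · V_out/(V_in − V_out) = 7.57 × 4.83/(7.21 − 4.83) = 7.57 × 2.029 = 15.36 kΩ.

R2 ≈ 15.4 kΩ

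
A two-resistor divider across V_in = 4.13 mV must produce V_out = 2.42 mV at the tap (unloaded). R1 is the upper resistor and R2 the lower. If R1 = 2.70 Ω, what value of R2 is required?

R2 ≈ 3.82 Ω

The divider ratio is R2/(R1+R2) = 2.42/4.13 = 0.5860.
Rearranging, R2 = R1·k/(1−k) = 2.70 × 1.415 = 3.821 Ω.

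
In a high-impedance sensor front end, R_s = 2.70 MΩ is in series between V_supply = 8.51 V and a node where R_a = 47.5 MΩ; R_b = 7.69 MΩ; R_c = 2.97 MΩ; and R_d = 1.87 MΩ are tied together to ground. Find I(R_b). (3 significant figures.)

Parallel bank: R_p = 1/(1/47.5 + 1/7.69 + 1/2.97 + 1/1.87) = 0.9779 MΩ.
V_A = 8.51 × 0.9779/3.678 = 2.263 V.
Branch current I = V_A/R_b = 2.263/7.69 = 0.2942 µA.

I ≈ 0.294 µA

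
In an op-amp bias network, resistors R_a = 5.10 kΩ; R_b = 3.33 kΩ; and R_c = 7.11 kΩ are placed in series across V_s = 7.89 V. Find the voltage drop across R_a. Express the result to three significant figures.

Total series resistance ΣR = 5.10 + 3.33 + 7.11 = 15.54 kΩ.
Voltage divider: V = V_s · (5.100 / 15.54) = 7.89 × 0.3282 = 2.589 V.

V ≈ 2.59 V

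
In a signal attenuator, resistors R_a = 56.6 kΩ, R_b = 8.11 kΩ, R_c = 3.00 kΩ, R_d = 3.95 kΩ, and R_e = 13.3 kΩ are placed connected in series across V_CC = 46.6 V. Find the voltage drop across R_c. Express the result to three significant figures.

V ≈ 1.65 V

Total series resistance ΣR = 56.6 + 8.11 + 3.00 + 3.95 + 13.3 = 84.96 kΩ.
By the voltage-divider rule, V = 46.6 × 3.000/84.96 = 1.645 V.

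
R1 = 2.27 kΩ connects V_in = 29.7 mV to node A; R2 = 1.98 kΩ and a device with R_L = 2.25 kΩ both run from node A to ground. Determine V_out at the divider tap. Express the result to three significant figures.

V_out ≈ 9.41 mV

R2 ‖ R_L = (1.98 × 2.25)/(1.98 + 2.25) = 1.053 kΩ.
Now apply the divider: V_out = 29.7 × 0.3169 = 9.413 mV.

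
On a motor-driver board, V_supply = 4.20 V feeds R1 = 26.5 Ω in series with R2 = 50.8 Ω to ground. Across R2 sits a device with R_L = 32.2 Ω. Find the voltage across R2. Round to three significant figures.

V_out ≈ 1.79 V

The load sits in parallel with R2, giving an effective lower resistance R2' = R2·R_L/(R2+R_L) = 19.71 Ω.
Now apply the divider: V_out = 4.20 × 0.4265 = 1.791 V.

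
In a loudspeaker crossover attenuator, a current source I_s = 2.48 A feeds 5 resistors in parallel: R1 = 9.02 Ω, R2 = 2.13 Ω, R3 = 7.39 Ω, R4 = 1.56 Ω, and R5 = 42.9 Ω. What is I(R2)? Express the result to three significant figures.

I ≈ 0.844 A

Conductances: ΣG = 1/9.02 + 1/2.13 + 1/7.39 + 1/1.56 + 1/42.9 = 1.380 (1/Ω).
R2 takes the fraction G_k/ΣG = 0.4695/1.380 = 0.3402, so I = 2.48 × 0.3402 = 0.8437 A.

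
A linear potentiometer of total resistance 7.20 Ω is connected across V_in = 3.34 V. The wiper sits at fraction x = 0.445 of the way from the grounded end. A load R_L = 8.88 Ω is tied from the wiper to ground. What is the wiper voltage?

Lower segment x·R_p = 3.204 Ω; upper segment (1−x)·R_p = 3.996 Ω.
(x·R_p) ‖ R_L = 2.354 Ω.
Then V_out = V_in · 2.354/(3.996 + 2.354) = 1.238 V.

V_out ≈ 1.24 V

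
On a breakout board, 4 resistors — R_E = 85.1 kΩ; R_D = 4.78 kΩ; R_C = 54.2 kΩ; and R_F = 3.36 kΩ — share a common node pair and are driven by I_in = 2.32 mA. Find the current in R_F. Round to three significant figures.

I ≈ 1.29 mA

Total conductance ΣG = 1/85.1 + 1/4.78 + 1/54.2 + 1/3.36 = 0.5370 (units of 1/kΩ).
Current divider: I(R_F) = I_in · G_k/ΣG = 2.32 × (0.2976/0.5370) = 2.32 × 0.5542 = 1.286 mA.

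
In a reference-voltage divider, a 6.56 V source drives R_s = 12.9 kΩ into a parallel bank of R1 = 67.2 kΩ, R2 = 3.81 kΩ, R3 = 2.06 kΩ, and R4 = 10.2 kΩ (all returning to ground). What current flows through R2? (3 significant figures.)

Combine the parallel branches: R_p = (1/67.2 + 1/3.81 + 1/2.06 + 1/10.2)⁻¹ = 1.162 kΩ.
Node voltage V_A = V_DC · R_p/(R_s + R_p) = 6.56 × 0.08261 = 0.5419 V.
I(R2) = V_A / R2 = 0.5419/3.81 = 0.1422 mA.

I ≈ 0.142 mA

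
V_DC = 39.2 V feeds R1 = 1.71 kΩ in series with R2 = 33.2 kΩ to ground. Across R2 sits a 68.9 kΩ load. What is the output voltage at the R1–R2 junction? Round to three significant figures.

The load sits in parallel with R2, giving an effective lower resistance R2' = R2·R_L/(R2+R_L) = 22.40 kΩ.
Voltage divider with the loaded lower leg: V_out = 39.2 × 22.40/(1.71 + 22.40) = 39.2 × 0.9291 = 36.42 V.

V_out ≈ 36.4 V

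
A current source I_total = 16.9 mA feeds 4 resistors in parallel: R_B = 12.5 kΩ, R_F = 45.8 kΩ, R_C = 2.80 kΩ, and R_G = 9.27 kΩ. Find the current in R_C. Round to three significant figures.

Total conductance ΣG = 1/12.5 + 1/45.8 + 1/2.80 + 1/9.27 = 0.5669 (units of 1/kΩ).
By the current-divider rule, I = I_total · G_k/ΣG = 16.9 × 0.6300 = 10.65 mA.

I ≈ 10.6 mA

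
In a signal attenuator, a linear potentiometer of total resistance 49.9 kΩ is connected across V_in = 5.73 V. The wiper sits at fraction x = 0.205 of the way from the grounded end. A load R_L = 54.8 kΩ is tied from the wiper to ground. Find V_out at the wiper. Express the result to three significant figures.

V_out ≈ 1.02 V

The pot divides into 39.67 kΩ above the wiper and 10.23 kΩ below.
R_L loads the lower segment: effective lower R = 8.620 kΩ.
Loaded-divider output: V_out = 5.73 × 0.1785 = 1.023 V.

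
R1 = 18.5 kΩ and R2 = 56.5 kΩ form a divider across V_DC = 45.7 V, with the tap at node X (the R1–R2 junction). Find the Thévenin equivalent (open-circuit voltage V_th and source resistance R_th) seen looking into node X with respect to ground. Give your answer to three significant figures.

V_th ≈ 34.4 V, R_th ≈ 13.9 kΩ

Open-circuit (no load on X): V_th = V_DC · R2/(R1 + R2) = 45.7 × 56.5/(18.50 + 56.5) = 34.43 V.
Looking into X with the source shorted: R_th = R1·R2/(R1+R2) = 18.50 × 56.5/75.00 = 13.94 kΩ.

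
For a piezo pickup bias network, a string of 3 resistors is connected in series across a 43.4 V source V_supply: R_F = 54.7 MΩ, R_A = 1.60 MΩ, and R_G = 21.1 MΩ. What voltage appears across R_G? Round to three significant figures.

V ≈ 11.8 V

ΣR = 54.7 + 1.60 + 21.1 = 77.40 MΩ.
V = V_supply · R/ΣR = 43.4 × 0.2726 = 11.83 V.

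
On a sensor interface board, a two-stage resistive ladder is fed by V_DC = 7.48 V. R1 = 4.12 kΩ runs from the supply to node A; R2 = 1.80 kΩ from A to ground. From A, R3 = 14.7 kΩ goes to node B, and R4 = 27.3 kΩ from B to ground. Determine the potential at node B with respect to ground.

The second stage (R3 + R4 = 42.00 kΩ) loads node A in parallel with R2.
R2 ‖ (R3+R4) = 1.726 kΩ.
So V_A = 7.48 × 0.2952 = 2.208 V.
Stage 2 is unloaded, so V_B = V_A · R4/(R3+R4) = 2.208 × 27.3/42.00 = 1.435 V.

V_B ≈ 1.44 V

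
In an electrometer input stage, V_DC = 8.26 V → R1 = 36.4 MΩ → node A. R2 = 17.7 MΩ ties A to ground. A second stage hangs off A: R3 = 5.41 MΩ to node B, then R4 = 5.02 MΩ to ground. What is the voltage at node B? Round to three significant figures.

V_B ≈ 0.607 V

Node A sees R2 in parallel with the series input of stage 2, R3 + R4 = 10.43 MΩ.
R2 ‖ (R3+R4) = 6.563 MΩ.
So V_A = 8.26 × 0.1528 = 1.262 V.
Then the unloaded second divider: V_B = V_A × R4/(R3+R4) = 1.262 × 0.4813 = 0.6073 V.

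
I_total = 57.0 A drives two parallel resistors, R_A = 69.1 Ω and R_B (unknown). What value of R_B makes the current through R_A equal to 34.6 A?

R_B ≈ 107 Ω

The fraction through R_A equals R_B/(R_A+R_B).
34.6/57.0 = R_B/(R_A + R_B) → R_B = R_A · (0.6070)/(1 − 0.6070) = 69.1 × 1.545 = 106.7 Ω.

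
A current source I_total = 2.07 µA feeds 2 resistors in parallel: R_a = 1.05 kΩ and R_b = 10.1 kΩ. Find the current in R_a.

For two parallel branches, I_k = I_total · (other R)/(sum of R).
So I = 2.07 × 10.1/11.15 = 1.875 µA.

I ≈ 1.88 µA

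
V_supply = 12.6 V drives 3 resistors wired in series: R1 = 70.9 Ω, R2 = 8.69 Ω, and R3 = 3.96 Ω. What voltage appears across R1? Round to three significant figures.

Total series resistance ΣR = 70.9 + 8.69 + 3.96 = 83.55 Ω.
By the voltage-divider rule, V = 12.6 × 70.90/83.55 = 10.69 V.

V ≈ 10.7 V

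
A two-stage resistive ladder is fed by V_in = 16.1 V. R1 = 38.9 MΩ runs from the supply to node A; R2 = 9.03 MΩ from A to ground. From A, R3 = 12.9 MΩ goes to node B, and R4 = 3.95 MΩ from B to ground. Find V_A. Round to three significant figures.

Node A sees R2 in parallel with the series input of stage 2, R3 + R4 = 16.85 MΩ.
Effective lower resistance at A: R2 ‖ 16.85 = 5.879 MΩ.
So V_A = 16.1 × 0.1313 = 2.114 V.

V_A ≈ 2.11 V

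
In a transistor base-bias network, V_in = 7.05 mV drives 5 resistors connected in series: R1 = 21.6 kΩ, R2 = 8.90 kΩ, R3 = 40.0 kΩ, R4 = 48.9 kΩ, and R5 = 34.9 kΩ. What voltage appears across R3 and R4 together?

V ≈ 4.06 mV

ΣR = 21.6 + 8.90 + 40.0 + 48.9 + 34.9 = 154.3 kΩ.
R_{R3..R4} = 40.0 + 48.9 = 88.90 kΩ.
V = V_in · R/ΣR = 7.05 × 0.5762 = 4.062 mV.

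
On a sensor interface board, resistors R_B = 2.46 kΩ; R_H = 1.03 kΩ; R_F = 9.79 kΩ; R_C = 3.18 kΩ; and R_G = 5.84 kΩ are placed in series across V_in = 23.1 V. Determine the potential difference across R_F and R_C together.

Total series resistance ΣR = 2.46 + 1.03 + 9.79 + 3.18 + 5.84 = 22.30 kΩ.
R_{R_F..R_C} = 9.79 + 3.18 = 12.97 kΩ.
By the voltage-divider rule, V = 23.1 × 12.97/22.30 = 13.44 V.

V ≈ 13.4 V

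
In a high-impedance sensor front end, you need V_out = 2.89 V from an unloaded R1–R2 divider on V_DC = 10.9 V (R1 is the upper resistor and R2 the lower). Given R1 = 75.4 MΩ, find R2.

R2 ≈ 27.2 MΩ

The divider ratio is R2/(R1+R2) = 2.89/10.9 = 0.2651.
R2 = R1 · 0.2651/(1 − 0.2651) = 27.20 MΩ.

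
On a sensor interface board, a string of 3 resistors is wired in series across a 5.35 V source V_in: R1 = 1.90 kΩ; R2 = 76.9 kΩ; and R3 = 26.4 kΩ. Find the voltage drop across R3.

V ≈ 1.34 V

Series total: ΣR = 1.90 + 76.9 + 26.4 = 105.2 kΩ.
V = V_in · R/ΣR = 5.35 × 0.2510 = 1.343 V.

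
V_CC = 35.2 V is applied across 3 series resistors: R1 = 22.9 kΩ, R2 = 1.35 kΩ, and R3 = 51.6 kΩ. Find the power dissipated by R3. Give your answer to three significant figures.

ΣR = 75.85 kΩ → I = 35.2/75.85 = 0.4641 mA.
P(R3) = I²·R3 = (0.4641)² × 51.6 = 11.11 mW.

P ≈ 11.1 mW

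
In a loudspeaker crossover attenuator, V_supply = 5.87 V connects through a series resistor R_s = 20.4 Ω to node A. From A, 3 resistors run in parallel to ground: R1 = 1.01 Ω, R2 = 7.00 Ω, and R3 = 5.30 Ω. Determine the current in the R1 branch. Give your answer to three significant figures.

Parallel bank: R_p = 1/(1/1.01 + 1/7.00 + 1/5.30) = 0.7566 Ω.
V_A = 5.87 × 0.7566/21.16 = 0.2099 V.
Branch current I = V_A/R1 = 0.2099/1.01 = 0.2079 A.

I ≈ 0.208 A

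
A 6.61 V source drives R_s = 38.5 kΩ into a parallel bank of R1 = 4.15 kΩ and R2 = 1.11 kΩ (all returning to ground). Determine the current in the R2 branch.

Equivalent of the parallel group: R_p = 0.8758 kΩ.
Node voltage V_A = V_supply · R_p/(R_s + R_p) = 6.61 × 0.02224 = 0.1470 V.
Branch current I = V_A/R2 = 0.1470/1.11 = 0.1324 mA.

I ≈ 0.132 mA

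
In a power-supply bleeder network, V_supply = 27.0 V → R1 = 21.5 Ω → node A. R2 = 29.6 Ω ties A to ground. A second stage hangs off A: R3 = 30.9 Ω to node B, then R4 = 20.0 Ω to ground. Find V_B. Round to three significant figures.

Node A sees R2 in parallel with the series input of stage 2, R3 + R4 = 50.90 Ω.
R2 ‖ (R3+R4) = 18.72 Ω.
V_A = 27.0 × 18.72/(21.5 + 18.72) = 12.57 V.
V_B = V_A × 0.3929 = 4.937 V.

V_B ≈ 4.94 V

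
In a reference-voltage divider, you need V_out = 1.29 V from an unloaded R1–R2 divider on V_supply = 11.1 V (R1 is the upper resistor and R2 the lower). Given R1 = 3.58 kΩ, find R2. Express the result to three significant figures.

The divider ratio is R2/(R1+R2) = 1.29/11.1 = 0.1162.
So R2 = R1 · V_out/(V_supply − V_out) = 3.58 × 1.29/(11.1 − 1.29) = 3.58 × 0.1315 = 0.4708 kΩ.

R2 ≈ 0.471 kΩ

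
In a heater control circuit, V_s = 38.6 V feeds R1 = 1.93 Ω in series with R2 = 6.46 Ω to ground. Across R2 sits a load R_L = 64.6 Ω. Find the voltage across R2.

First combine the lower leg with the load: R2 ‖ R_L = 5.873 Ω.
Then V_out = V_s · R2'/(R1 + R2') = 38.6 × 5.873/7.803 = 29.05 V.
(Unloaded it would be 29.7 V; the load pulls it down.)

V_out ≈ 29.1 V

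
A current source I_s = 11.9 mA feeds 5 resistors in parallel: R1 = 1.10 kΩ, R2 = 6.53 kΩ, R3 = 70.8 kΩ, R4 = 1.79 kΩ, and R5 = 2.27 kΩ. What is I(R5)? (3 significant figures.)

I ≈ 2.53 mA

Conductances: ΣG = 1/1.10 + 1/6.53 + 1/70.8 + 1/1.79 + 1/2.27 = 2.076 (1/kΩ).
Current divider: I(R5) = I_s · G_k/ΣG = 11.9 × (0.4405/2.076) = 11.9 × 0.2122 = 2.526 mA.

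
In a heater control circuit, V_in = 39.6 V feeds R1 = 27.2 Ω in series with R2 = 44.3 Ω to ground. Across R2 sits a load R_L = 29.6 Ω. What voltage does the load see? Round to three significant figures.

V_out ≈ 15.6 V

The load sits in parallel with R2, giving an effective lower resistance R2' = R2·R_L/(R2+R_L) = 17.74 Ω.
Then V_out = V_in · R2'/(R1 + R2') = 39.6 × 17.74/44.94 = 15.63 V.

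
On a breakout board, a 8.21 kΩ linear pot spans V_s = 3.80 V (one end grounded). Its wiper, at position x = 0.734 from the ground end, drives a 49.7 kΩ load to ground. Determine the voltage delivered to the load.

Split the track: R_lower = x·R_p = 6.026 kΩ, R_upper = (1−x)·R_p = 2.184 kΩ.
R_L loads the lower segment: effective lower R = 5.374 kΩ.
Then V_out = V_s · 5.374/(2.184 + 5.374) = 2.702 V.
(Unloaded: V_out = x·V_s = 2.79 V.)

V_out ≈ 2.70 V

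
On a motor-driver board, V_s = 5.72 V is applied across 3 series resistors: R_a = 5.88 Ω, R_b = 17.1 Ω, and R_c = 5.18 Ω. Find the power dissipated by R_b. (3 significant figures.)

ΣR = 28.16 Ω → I = 5.72/28.16 = 0.2031 A.
P(R_b) = I²·R_b = (0.2031)² × 17.1 = 0.7055 W.

P ≈ 0.706 W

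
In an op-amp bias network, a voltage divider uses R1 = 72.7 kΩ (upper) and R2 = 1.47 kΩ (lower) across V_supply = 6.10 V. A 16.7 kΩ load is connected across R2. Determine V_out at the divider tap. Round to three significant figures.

V_out ≈ 0.111 V

The load sits in parallel with R2, giving an effective lower resistance R2' = R2·R_L/(R2+R_L) = 1.351 kΩ.
Now apply the divider: V_out = 6.10 × 0.01825 = 0.1113 V.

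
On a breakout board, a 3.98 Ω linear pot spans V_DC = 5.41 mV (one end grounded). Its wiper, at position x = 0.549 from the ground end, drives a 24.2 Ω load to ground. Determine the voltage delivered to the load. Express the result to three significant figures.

V_out ≈ 2.85 mV

Split the track: R_lower = x·R_p = 2.185 Ω, R_upper = (1−x)·R_p = 1.795 Ω.
Lower segment in parallel with the load: 2.185 ‖ 24.2 = 2.004 Ω.
Loaded-divider output: V_out = 5.41 × 0.5275 = 2.854 mV.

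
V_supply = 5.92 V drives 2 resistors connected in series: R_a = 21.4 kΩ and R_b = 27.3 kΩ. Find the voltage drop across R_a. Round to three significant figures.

Series total: ΣR = 21.4 + 27.3 = 48.70 kΩ.
By the voltage-divider rule, V = 5.92 × 21.40/48.70 = 2.601 V.

V ≈ 2.60 V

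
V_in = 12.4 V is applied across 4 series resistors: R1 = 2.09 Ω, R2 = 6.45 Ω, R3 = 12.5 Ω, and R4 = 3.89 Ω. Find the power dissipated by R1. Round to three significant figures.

P ≈ 0.517 W

ΣR = 24.93 Ω → I = 12.4/24.93 = 0.4974 A.
V(R1) = I·R = 1.040 V; P = V·I = 1.040 × 0.4974 = 0.5171 W.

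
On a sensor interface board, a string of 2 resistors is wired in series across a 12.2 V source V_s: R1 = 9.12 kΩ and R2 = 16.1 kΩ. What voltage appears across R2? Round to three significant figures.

V ≈ 7.79 V

Total series resistance ΣR = 9.12 + 16.1 = 25.22 kΩ.
By the voltage-divider rule, V = 12.2 × 16.10/25.22 = 7.788 V.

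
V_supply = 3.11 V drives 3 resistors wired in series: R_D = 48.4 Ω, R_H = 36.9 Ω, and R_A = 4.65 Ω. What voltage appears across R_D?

Total series resistance ΣR = 48.4 + 36.9 + 4.65 = 89.95 Ω.
V = V_supply · R/ΣR = 3.11 × 0.5381 = 1.673 V.

V ≈ 1.67 V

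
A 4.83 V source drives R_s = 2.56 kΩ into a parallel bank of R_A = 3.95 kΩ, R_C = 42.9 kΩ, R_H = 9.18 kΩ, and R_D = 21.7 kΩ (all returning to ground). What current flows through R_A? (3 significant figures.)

Equivalent of the parallel group: R_p = 2.318 kΩ.
V_A by voltage divider: V_A = 4.83 × 2.318/(2.56 + 2.318) = 2.295 V.
I(R_A) = V_A / R_A = 2.295/3.95 = 0.5810 mA.

I ≈ 0.581 mA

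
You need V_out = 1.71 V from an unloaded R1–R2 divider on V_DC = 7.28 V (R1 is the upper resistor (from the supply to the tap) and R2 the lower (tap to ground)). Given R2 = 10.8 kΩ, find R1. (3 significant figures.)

R1 ≈ 35.2 kΩ

V_out/V_DC = R2/(R1+R2) = 0.2349.
So R1 = R2 · (V_DC/V_out − 1) = 10.8 × (7.28/1.71 − 1) = 10.8 × 3.257 = 35.18 kΩ.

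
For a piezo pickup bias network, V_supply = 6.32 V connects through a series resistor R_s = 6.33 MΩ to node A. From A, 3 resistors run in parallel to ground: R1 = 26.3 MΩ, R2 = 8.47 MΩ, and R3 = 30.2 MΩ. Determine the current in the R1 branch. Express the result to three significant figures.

I ≈ 0.109 µA

Parallel bank: R_p = 1/(1/26.3 + 1/8.47 + 1/30.2) = 5.285 MΩ.
V_A = 6.32 × 5.285/11.62 = 2.876 V.
Branch current I = V_A/R1 = 2.876/26.3 = 0.1093 µA.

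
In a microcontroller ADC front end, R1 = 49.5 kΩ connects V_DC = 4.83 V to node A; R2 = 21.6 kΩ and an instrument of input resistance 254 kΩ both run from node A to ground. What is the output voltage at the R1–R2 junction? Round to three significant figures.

V_out ≈ 1.39 V

The load sits in parallel with R2, giving an effective lower resistance R2' = R2·R_L/(R2+R_L) = 19.91 kΩ.
Then V_out = V_DC · R2'/(R1 + R2') = 4.83 × 19.91/69.41 = 1.385 V.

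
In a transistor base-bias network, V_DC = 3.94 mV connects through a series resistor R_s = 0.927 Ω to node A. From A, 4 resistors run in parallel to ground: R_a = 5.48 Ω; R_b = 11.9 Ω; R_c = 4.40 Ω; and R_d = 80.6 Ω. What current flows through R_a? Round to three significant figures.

Parallel bank: R_p = 1/(1/5.48 + 1/11.9 + 1/4.40 + 1/80.6) = 1.976 Ω.
Node voltage V_A = V_DC · R_p/(R_s + R_p) = 3.94 × 0.6806 = 2.682 mV.
Branch current I = V_A/R_a = 2.682/5.48 = 0.4894 mA.
(Check via current divider: I_total = 1.357 mA; share G_k/ΣG = 0.3605 → same result.)

I ≈ 0.489 mA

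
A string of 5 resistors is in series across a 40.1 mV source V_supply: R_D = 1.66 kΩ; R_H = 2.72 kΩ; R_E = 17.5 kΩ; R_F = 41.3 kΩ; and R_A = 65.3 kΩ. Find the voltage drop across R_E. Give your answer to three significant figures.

V ≈ 5.46 mV

Total series resistance ΣR = 1.66 + 2.72 + 17.5 + 41.3 + 65.3 = 128.5 kΩ.
V = V_supply · R/ΣR = 40.1 × 0.1362 = 5.462 mV.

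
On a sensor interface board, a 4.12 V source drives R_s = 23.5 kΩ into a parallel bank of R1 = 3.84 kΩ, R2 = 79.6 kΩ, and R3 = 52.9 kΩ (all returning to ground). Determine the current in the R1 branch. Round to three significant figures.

Combine the parallel branches: R_p = (1/3.84 + 1/79.6 + 1/52.9)⁻¹ = 3.426 kΩ.
V_A = 4.12 × 3.426/26.93 = 0.5242 V.
I(R1) = V_A / R1 = 0.5242/3.84 = 0.1365 mA.

I ≈ 0.137 mA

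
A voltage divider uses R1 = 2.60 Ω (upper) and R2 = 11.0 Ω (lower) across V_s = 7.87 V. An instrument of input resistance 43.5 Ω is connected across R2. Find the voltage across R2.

V_out ≈ 6.07 V

First combine the lower leg with the load: R2 ‖ R_L = 8.780 Ω.
Voltage divider with the loaded lower leg: V_out = 7.87 × 8.780/(2.60 + 8.780) = 7.87 × 0.7715 = 6.072 V.
(Unloaded it would be 6.37 V; the load pulls it down.)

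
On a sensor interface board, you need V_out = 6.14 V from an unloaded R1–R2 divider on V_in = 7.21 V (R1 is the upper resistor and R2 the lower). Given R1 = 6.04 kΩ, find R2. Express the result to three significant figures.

R2 ≈ 34.7 kΩ

The divider ratio is R2/(R1+R2) = 6.14/7.21 = 0.8516.
R2 = R1 · 0.8516/(1 − 0.8516) = 34.66 kΩ.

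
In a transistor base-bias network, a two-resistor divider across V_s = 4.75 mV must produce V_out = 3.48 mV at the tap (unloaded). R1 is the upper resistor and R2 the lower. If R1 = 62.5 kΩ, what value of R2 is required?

R2 ≈ 171 kΩ

Required fraction k = V_out/V_s = 0.7326.
So R2 = R1 · V_out/(V_s − V_out) = 62.5 × 3.48/(4.75 − 3.48) = 62.5 × 2.740 = 171.3 kΩ.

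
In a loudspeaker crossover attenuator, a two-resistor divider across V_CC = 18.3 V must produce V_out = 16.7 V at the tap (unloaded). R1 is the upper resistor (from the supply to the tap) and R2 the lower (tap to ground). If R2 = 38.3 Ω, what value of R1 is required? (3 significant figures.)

Required fraction k = V_out/V_CC = 0.9126.
R1 = R2·(1/k − 1) = 38.3 × 0.09581 = 3.669 Ω.

R1 ≈ 3.67 Ω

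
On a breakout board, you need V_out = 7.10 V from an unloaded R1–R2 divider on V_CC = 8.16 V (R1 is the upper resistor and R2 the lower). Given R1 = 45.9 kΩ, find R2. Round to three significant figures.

V_out/V_CC = R2/(R1+R2) = 0.8701.
Rearranging, R2 = R1·k/(1−k) = 45.9 × 6.698 = 307.4 kΩ.

R2 ≈ 307 kΩ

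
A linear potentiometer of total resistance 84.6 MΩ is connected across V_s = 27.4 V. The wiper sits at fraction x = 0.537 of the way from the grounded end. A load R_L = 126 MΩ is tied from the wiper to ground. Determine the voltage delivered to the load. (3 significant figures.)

The pot divides into 39.17 MΩ above the wiper and 45.43 MΩ below.
Lower segment in parallel with the load: 45.43 ‖ 126 = 33.39 MΩ.
Then V_out = V_s · 33.39/(39.17 + 33.39) = 12.61 V.
(Unloaded: V_out = x·V_s = 14.7 V.)

V_out ≈ 12.6 V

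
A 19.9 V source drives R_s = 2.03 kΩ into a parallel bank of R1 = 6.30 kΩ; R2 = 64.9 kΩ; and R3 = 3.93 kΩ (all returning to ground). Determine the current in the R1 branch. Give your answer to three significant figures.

I ≈ 1.69 mA

Combine the parallel branches: R_p = (1/6.30 + 1/64.9 + 1/3.93)⁻¹ = 2.333 kΩ.
V_A = 19.9 × 2.333/4.363 = 10.64 V.
I(R1) = V_A / R1 = 10.64/6.30 = 1.689 mA.
(Check via current divider: I_total = 4.561 mA; share G_k/ΣG = 0.3704 → same result.)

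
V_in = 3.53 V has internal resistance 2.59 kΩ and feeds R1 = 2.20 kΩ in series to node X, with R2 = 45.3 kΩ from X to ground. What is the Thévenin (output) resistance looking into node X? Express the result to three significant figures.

R_th ≈ 4.33 kΩ

R1' = 2.59 + 2.20 = 4.790 kΩ (source resistance + R1).
Looking into X with the source shorted: R_th = R1'·R2/(R1'+R2) = 4.790 × 45.3/50.09 = 4.332 kΩ.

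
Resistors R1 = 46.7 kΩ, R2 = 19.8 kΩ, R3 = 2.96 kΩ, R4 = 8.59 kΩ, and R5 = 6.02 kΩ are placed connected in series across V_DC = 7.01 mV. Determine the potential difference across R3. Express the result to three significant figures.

V ≈ 0.247 mV

ΣR = 46.7 + 19.8 + 2.96 + 8.59 + 6.02 = 84.07 kΩ.
By the voltage-divider rule, V = 7.01 × 2.960/84.07 = 0.2468 mV.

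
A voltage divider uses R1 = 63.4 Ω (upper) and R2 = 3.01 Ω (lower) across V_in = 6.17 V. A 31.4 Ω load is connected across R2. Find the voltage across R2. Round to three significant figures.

V_out ≈ 0.256 V

The load sits in parallel with R2, giving an effective lower resistance R2' = R2·R_L/(R2+R_L) = 2.747 Ω.
Now apply the divider: V_out = 6.17 × 0.04152 = 0.2562 V.
(Unloaded it would be 0.280 V; the load pulls it down.)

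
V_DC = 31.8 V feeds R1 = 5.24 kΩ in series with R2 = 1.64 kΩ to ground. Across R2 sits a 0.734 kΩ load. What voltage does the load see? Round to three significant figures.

V_out ≈ 2.81 V

R2 ‖ R_L = (1.64 × 0.734)/(1.64 + 0.734) = 0.5071 kΩ.
Voltage divider with the loaded lower leg: V_out = 31.8 × 0.5071/(5.24 + 0.5071) = 31.8 × 0.08823 = 2.806 V.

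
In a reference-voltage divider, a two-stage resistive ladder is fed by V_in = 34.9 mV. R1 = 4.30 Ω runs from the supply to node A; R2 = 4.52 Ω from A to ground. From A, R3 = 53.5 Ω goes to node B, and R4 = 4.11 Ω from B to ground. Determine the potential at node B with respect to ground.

V_B ≈ 1.23 mV

Node A sees R2 in parallel with the series input of stage 2, R3 + R4 = 57.61 Ω.
R2 ‖ (R3+R4) = 4.191 Ω.
First divider: V_A = V_in · 4.191/(4.30 + 4.191) = 17.23 mV.
Stage 2 is unloaded, so V_B = V_A · R4/(R3+R4) = 17.23 × 4.11/57.61 = 1.229 mV.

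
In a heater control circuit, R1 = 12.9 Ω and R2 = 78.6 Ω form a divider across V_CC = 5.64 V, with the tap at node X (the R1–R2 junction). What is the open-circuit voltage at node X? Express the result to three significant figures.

V_th ≈ 4.84 V

Open-circuit (no load on X): V_th = V_CC · R2/(R1 + R2) = 5.64 × 78.6/(12.90 + 78.6) = 4.845 V.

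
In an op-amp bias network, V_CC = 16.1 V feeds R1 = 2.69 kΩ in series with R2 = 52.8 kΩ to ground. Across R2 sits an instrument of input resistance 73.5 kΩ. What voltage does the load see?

V_out ≈ 14.8 V

The load sits in parallel with R2, giving an effective lower resistance R2' = R2·R_L/(R2+R_L) = 30.73 kΩ.
Now apply the divider: V_out = 16.1 × 0.9195 = 14.80 V.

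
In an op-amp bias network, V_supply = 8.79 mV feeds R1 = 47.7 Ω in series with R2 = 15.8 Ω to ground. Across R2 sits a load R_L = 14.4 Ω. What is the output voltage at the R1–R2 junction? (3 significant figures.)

V_out ≈ 1.20 mV

First combine the lower leg with the load: R2 ‖ R_L = 7.534 Ω.
Then V_out = V_supply · R2'/(R1 + R2') = 8.79 × 7.534/55.23 = 1.199 mV.
(Unloaded it would be 2.19 mV; the load pulls it down.)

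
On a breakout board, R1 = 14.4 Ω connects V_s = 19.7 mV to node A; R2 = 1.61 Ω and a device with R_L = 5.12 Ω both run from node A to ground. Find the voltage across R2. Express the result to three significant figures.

R2 ‖ R_L = (1.61 × 5.12)/(1.61 + 5.12) = 1.225 Ω.
Then V_out = V_s · R2'/(R1 + R2') = 19.7 × 1.225/15.62 = 1.544 mV.
(Unloaded it would be 1.98 mV; the load pulls it down.)

V_out ≈ 1.54 mV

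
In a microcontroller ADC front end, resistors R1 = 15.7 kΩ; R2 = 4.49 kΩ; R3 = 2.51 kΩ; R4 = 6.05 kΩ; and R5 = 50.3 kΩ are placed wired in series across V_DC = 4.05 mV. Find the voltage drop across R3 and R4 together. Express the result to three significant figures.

Series total: ΣR = 15.7 + 4.49 + 2.51 + 6.05 + 50.3 = 79.05 kΩ.
R_{R3..R4} = 2.51 + 6.05 = 8.560 kΩ.
By the voltage-divider rule, V = 4.05 × 8.560/79.05 = 0.4386 mV.

V ≈ 0.439 mV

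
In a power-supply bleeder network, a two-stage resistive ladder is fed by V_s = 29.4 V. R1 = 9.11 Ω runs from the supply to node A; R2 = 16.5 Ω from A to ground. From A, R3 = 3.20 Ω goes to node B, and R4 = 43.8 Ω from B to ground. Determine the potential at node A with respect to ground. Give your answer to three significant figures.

Looking into the second stage from A: R3 + R4 = 47.00 Ω appears in parallel with R2.
Effective lower resistance at A: R2 ‖ 47.00 = 12.21 Ω.
V_A = 29.4 × 12.21/(9.11 + 12.21) = 16.84 V.

V_A ≈ 16.8 V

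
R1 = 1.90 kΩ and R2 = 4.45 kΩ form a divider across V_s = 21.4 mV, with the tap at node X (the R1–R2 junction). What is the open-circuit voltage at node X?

Open-circuit (no load on X): V_th = V_s · R2/(R1 + R2) = 21.4 × 4.45/(1.900 + 4.45) = 15.00 mV.

V_th ≈ 15.0 mV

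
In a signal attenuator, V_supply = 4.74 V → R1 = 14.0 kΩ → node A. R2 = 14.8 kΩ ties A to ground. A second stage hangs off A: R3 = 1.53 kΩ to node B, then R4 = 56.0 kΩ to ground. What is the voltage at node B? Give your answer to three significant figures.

Node A sees R2 in parallel with the series input of stage 2, R3 + R4 = 57.53 kΩ.
R2 ‖ (R3+R4) = 11.77 kΩ.
V_A = 4.74 × 11.77/(14.0 + 11.77) = 2.165 V.
V_B = V_A × 0.9734 = 2.107 V.

V_B ≈ 2.11 V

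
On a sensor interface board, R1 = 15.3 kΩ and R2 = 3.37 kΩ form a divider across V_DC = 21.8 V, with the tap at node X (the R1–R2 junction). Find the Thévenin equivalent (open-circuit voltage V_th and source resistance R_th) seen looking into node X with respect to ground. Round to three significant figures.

Open-circuit (no load on X): V_th = V_DC · R2/(R1 + R2) = 21.8 × 3.37/(15.30 + 3.37) = 3.935 V.
Zeroing V_DC shorts the top of R1 to ground, so R_th = R1 ‖ R2 = 2.762 kΩ.

V_th ≈ 3.93 V, R_th ≈ 2.76 kΩ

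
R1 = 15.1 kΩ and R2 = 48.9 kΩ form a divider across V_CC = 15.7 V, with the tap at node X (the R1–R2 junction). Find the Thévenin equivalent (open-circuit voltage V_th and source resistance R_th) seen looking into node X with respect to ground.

V_th ≈ 12.0 V, R_th ≈ 11.5 kΩ

With X open, the divider is unloaded: V_th = 15.7 × 48.9/64.00 = 12.00 V.
Zeroing V_CC shorts the top of R1 to ground, so R_th = R1 ‖ R2 = 11.54 kΩ.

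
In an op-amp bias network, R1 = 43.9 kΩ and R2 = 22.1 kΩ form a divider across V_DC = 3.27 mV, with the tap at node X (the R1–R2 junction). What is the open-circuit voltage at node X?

V_th ≈ 1.09 mV

Open-circuit (no load on X): V_th = V_DC · R2/(R1 + R2) = 3.27 × 22.1/(43.90 + 22.1) = 1.095 mV.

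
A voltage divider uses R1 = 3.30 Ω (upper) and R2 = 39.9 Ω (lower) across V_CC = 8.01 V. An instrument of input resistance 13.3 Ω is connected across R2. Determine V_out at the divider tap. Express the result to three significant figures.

The load sits in parallel with R2, giving an effective lower resistance R2' = R2·R_L/(R2+R_L) = 9.975 Ω.
Voltage divider with the loaded lower leg: V_out = 8.01 × 9.975/(3.30 + 9.975) = 8.01 × 0.7514 = 6.019 V.

V_out ≈ 6.02 V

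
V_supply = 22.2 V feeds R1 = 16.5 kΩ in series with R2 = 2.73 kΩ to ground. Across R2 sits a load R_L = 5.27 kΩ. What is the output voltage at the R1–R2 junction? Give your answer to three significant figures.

V_out ≈ 2.18 V

First combine the lower leg with the load: R2 ‖ R_L = 1.798 kΩ.
Voltage divider with the loaded lower leg: V_out = 22.2 × 1.798/(16.5 + 1.798) = 22.2 × 0.09828 = 2.182 V.
(Unloaded it would be 3.15 V; the load pulls it down.)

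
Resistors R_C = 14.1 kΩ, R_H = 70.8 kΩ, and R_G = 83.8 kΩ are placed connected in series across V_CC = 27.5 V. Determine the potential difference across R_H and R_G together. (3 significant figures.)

V ≈ 25.2 V

ΣR = 14.1 + 70.8 + 83.8 = 168.7 kΩ.
R_{R_H..R_G} = 70.8 + 83.8 = 154.6 kΩ.
Voltage divider: V = V_CC · (154.6 / 168.7) = 27.5 × 0.9164 = 25.20 V.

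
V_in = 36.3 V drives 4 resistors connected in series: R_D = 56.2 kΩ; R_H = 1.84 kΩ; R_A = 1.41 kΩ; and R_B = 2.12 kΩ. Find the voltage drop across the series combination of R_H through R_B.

ΣR = 56.2 + 1.84 + 1.41 + 2.12 = 61.57 kΩ.
R_{R_H..R_B} = 1.84 + 1.41 + 2.12 = 5.370 kΩ.
V = V_in · R/ΣR = 36.3 × 0.08722 = 3.166 V.

V ≈ 3.17 V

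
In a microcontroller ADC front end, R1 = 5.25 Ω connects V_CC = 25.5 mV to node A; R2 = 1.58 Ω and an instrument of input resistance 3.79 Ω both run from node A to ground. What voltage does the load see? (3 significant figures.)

The load sits in parallel with R2, giving an effective lower resistance R2' = R2·R_L/(R2+R_L) = 1.115 Ω.
Voltage divider with the loaded lower leg: V_out = 25.5 × 1.115/(5.25 + 1.115) = 25.5 × 0.1752 = 4.467 mV.

V_out ≈ 4.47 mV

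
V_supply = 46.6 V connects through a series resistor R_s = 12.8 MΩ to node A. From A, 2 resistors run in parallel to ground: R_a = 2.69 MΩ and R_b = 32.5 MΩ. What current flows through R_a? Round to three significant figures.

I ≈ 2.82 µA

Parallel bank: R_p = 1/(1/2.69 + 1/32.5) = 2.484 MΩ.
V_A = 46.6 × 2.484/15.28 = 7.575 V.
Branch current I = V_A/R_a = 7.575/2.69 = 2.816 µA.
(Equivalently: I_total = 3.049 µA, then current-divider fraction G_k/ΣG = 0.9236.)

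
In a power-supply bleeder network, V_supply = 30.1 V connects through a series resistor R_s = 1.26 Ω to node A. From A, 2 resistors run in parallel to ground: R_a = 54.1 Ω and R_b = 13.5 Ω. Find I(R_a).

I ≈ 0.498 A

Parallel bank: R_p = 1/(1/54.1 + 1/13.5) = 10.80 Ω.
V_A = 30.1 × 10.80/12.06 = 26.96 V.
I(R_a) = V_A / R_a = 26.96/54.1 = 0.4983 A.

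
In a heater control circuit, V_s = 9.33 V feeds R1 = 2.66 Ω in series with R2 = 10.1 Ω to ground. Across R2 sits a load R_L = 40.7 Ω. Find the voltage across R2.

V_out ≈ 7.02 V

The load sits in parallel with R2, giving an effective lower resistance R2' = R2·R_L/(R2+R_L) = 8.092 Ω.
Voltage divider with the loaded lower leg: V_out = 9.33 × 8.092/(2.66 + 8.092) = 9.33 × 0.7526 = 7.022 V.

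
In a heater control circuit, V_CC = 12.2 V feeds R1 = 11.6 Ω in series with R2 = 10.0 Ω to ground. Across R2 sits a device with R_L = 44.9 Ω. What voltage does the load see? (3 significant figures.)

The load sits in parallel with R2, giving an effective lower resistance R2' = R2·R_L/(R2+R_L) = 8.179 Ω.
Now apply the divider: V_out = 12.2 × 0.4135 = 5.045 V.
(Unloaded it would be 5.65 V; the load pulls it down.)

V_out ≈ 5.04 V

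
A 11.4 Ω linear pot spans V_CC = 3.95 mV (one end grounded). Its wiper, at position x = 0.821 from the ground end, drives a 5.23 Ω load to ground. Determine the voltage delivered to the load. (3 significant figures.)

Split the track: R_lower = x·R_p = 9.359 Ω, R_upper = (1−x)·R_p = 2.041 Ω.
(x·R_p) ‖ R_L = 3.355 Ω.
Loaded-divider output: V_out = 3.95 × 0.6218 = 2.456 mV.
(Unloaded: V_out = x·V_CC = 3.24 mV.)

V_out ≈ 2.46 mV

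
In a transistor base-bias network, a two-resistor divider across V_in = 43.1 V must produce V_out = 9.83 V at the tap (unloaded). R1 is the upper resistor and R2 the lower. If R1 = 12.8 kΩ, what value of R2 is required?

V_out/V_in = R2/(R1+R2) = 0.2281.
Rearranging, R2 = R1·k/(1−k) = 12.8 × 0.2955 = 3.782 kΩ.

R2 ≈ 3.78 kΩ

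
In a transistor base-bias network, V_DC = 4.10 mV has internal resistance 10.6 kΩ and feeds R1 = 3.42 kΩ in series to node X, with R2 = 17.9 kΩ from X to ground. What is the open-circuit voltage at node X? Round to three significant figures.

V_th ≈ 2.30 mV

R1' = 10.6 + 3.42 = 14.02 kΩ (source resistance + R1).
V_th is the unloaded tap voltage: V_DC · R2/(R1'+R2) = 4.10 × 0.5608 = 2.299 mV.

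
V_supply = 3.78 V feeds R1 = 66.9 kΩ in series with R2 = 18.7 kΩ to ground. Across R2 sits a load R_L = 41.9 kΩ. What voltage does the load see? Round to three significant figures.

V_out ≈ 0.612 V

The load sits in parallel with R2, giving an effective lower resistance R2' = R2·R_L/(R2+R_L) = 12.93 kΩ.
Then V_out = V_supply · R2'/(R1 + R2') = 3.78 × 12.93/79.83 = 0.6122 V.
(Unloaded it would be 0.826 V; the load pulls it down.)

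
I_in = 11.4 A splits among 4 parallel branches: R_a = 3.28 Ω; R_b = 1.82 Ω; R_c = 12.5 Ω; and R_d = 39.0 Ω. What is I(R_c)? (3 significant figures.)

I ≈ 0.950 A

ΣG = 1/3.28 + 1/1.82 + 1/12.5 + 1/39.0 = 0.9600.
R_c takes the fraction G_k/ΣG = 0.08000/0.9600 = 0.08334, so I = 11.4 × 0.08334 = 0.9500 A.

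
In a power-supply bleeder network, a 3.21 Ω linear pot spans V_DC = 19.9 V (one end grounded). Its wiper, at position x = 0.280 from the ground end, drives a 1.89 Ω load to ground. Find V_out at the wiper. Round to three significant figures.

V_out ≈ 4.15 V

The pot divides into 2.311 Ω above the wiper and 0.8988 Ω below.
(x·R_p) ‖ R_L = 0.6091 Ω.
Loaded-divider output: V_out = 19.9 × 0.2086 = 4.151 V.
(Unloaded: V_out = x·V_DC = 5.57 V.)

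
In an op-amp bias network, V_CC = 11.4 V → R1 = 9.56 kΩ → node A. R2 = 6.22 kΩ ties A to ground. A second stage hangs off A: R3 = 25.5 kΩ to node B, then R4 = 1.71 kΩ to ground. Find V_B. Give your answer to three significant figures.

V_B ≈ 0.248 V

Node A sees R2 in parallel with the series input of stage 2, R3 + R4 = 27.21 kΩ.
Effective lower resistance at A: R2 ‖ 27.21 = 5.063 kΩ.
First divider: V_A = V_CC · 5.063/(9.56 + 5.063) = 3.947 V.
Then the unloaded second divider: V_B = V_A × R4/(R3+R4) = 3.947 × 0.06284 = 0.2480 V.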